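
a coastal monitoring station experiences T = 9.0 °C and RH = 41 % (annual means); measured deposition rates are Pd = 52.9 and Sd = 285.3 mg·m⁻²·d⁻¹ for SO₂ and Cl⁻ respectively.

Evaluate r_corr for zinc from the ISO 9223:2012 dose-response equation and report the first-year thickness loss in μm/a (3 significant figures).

zinc: f(T) = +0.038·(T−10) [T≤10 °C] = -0.0380
  SO₂ term: 0.0129·52.9^0.44·exp(0.046·41-0.0380) = 0.4693
  Sd branch = 0.0175·Sd^0.57·e^(0.008·RH+0.085·T) = 1.31 μm/a
  sum: 0.4693 + 1.31 → r_corr = 1.779 μm/a

r_corr = 1.78 μm/a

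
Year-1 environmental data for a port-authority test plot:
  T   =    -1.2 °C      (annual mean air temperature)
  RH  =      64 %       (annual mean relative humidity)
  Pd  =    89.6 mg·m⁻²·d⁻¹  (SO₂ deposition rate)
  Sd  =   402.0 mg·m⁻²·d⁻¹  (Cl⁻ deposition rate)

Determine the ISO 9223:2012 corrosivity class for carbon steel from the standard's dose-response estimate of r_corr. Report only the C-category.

carbon steel: T≤10 °C ⇒ hinge +0.150·(-1.2−10) = -1.6800
  SO₂ term: 1.77·89.6^0.52·exp(0.02·64-1.6800) = 12.29
  Cl⁻ term: 0.102·402.0^0.62·exp(0.033·64+0.04·-1.2) = 33.08
  r_corr = 12.29 + 33.08 = 45.37 μm/a
ISO 9223 Table 2 (carbon steel): 25 < 45.4 ≤ 50 μm/a ⇒ C3

C3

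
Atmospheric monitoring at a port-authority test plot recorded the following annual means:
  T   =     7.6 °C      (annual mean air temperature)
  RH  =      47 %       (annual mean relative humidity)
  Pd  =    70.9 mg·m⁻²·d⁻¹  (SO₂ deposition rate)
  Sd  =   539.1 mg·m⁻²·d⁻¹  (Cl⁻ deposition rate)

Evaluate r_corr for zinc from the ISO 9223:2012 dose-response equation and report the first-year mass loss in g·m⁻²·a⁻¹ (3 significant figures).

r_corr = 17.3 g·m⁻²·a⁻¹

zinc: f(T) = +0.038·(T−10) [T≤10 °C] = -0.0912
  Pd branch = 0.0129·Pd^0.44·e^(0.046·RH+f) = 0.6671 μm/a
  Sd branch = 0.0175·Sd^0.57·e^(0.008·RH+0.085·T) = 1.754 μm/a
  r_corr = 0.6671 + 1.754 = 2.421 μm/a
Convert to mass loss: 2.421 μm/a × 7.14 g/cm³ = 17.28 g·m⁻²·a⁻¹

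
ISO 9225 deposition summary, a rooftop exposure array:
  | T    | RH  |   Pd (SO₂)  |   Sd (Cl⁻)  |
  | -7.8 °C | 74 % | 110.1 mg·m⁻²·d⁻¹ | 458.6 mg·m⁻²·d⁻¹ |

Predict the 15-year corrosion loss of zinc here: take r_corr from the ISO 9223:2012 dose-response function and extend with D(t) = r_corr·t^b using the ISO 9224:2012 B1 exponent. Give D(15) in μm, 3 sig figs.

D(15) = 19.0 μm

zinc: T≤10 °C ⇒ hinge +0.038·(-7.8−10) = -0.6764
  Pd branch = 0.0129·Pd^0.44·e^(0.046·RH+f) = 1.562 μm/a
  Cl⁻ term: 0.0175·458.6^0.57·exp(0.008·74+0.085·-7.8) = 0.5361
  sum: 1.562 + 0.5361 → r_corr = 2.098 μm/a
Long-term exponent b (ISO 9224 Table 2, B1) = 0.813
  D(15) = 2.098 × 15^0.813 = 2.098 × 9.04 = 18.96 μm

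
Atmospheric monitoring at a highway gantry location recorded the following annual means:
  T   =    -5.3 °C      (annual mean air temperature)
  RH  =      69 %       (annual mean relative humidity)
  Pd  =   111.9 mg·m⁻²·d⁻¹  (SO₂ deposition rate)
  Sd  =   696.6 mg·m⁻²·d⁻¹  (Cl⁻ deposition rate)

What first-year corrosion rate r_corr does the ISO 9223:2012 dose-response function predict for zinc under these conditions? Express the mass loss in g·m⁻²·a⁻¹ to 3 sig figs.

zinc: temperature factor f = +0.038·(-15.3) = -0.5814
  SO₂ term: 0.0129·111.9^0.44·exp(0.046·69-0.5814) = 1.374
  Cl⁻ term: 0.0175·696.6^0.57·exp(0.008·69+0.085·-5.3) = 0.8084
  r_corr = 1.374 + 0.8084 = 2.183 μm/a
Convert to mass loss: 2.183 μm/a × 7.14 g/cm³ = 15.58 g·m⁻²·a⁻¹

r_corr = 15.6 g·m⁻²·a⁻¹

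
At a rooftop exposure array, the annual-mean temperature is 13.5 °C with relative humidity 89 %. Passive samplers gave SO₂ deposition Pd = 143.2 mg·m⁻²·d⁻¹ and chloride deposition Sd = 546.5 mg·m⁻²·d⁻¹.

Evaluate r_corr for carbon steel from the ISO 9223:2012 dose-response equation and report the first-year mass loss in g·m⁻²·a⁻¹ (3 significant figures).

r_corr = 2.19e+03 g·m⁻²·a⁻¹

carbon steel: f(T) = -0.054·(T−10) [T>10 °C] = -0.1890
  Pd branch = 1.77·Pd^0.52·e^(0.02·RH+f) = 114.8 μm/a
  Sd branch = 0.102·Sd^0.62·e^(0.033·RH+0.04·T) = 164.4 μm/a
  r_corr = 114.8 + 164.4 = 279.2 μm/a
Convert to mass loss: 279.2 μm/a × 7.85 g/cm³ = 2192 g·m⁻²·a⁻¹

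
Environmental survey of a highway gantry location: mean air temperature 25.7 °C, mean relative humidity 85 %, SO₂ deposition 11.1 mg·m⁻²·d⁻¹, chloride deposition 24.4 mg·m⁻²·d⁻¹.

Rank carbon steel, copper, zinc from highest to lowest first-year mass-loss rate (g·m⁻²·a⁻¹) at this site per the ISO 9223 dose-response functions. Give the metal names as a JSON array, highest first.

carbon steel: f(T) = -0.054·(T−10) [T>10 °C] = -0.8478
  Pd branch = 1.77·Pd^0.52·e^(0.02·RH+f) = 14.51 μm/a
  Sd branch = 0.102·Sd^0.62·e^(0.033·RH+0.04·T) = 34.15 μm/a
  sum: 14.51 + 34.15 → r_corr = 48.66 μm/a
  mass loss = 48.66 μm/a × 7.85 g/cm³ = 382 g·m⁻²·a⁻¹
copper: temperature factor f = -0.080·(15.7) = -1.2560
  SO₂ term: 0.0053·11.1^0.26·exp(0.059·85-1.2560) = 0.4252
  Sd branch = 0.01025·Sd^0.27·e^(0.036·RH+0.049·T) = 1.825 μm/a
  r_corr = 0.4252 + 1.825 = 2.25 μm/a
  mass loss = 2.25 μm/a × 8.96 g/cm³ = 20.16 g·m⁻²·a⁻¹
zinc: T>10 °C ⇒ hinge -0.071·(25.7−10) = -1.1147
  SO₂ term: 0.0129·11.1^0.44·exp(0.046·85-1.1147) = 0.6089
  Sd branch = 0.0175·Sd^0.57·e^(0.008·RH+0.085·T) = 1.896 μm/a
  sum: 0.6089 + 1.896 → r_corr = 2.505 μm/a
  mass loss = 2.505 μm/a × 7.14 g/cm³ = 17.89 g·m⁻²·a⁻¹
Ordering by g·m⁻²·a⁻¹: carbon steel (382) > copper (20.2) > zinc (17.9)

["carbon steel", "copper", "zinc"]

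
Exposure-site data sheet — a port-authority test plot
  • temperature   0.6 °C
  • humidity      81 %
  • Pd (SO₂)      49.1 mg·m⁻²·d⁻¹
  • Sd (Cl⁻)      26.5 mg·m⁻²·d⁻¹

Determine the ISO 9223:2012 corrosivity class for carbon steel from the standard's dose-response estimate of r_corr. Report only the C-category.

C3

carbon steel: f(T) = +0.150·(T−10) [T≤10 °C] = -1.4100
  SO₂ term: 1.77·49.1^0.52·exp(0.02·81-1.4100) = 16.54
  Sd branch = 0.102·Sd^0.62·e^(0.033·RH+0.04·T) = 11.54 μm/a
  r_corr = 16.54 + 11.54 = 28.08 μm/a
ISO 9223 Table 2 (carbon steel): 25 < 28.1 ≤ 50 μm/a ⇒ C3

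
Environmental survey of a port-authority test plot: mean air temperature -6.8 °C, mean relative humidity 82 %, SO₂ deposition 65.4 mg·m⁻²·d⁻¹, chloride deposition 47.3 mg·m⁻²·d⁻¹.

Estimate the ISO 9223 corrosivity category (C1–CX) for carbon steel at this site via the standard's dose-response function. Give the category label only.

C2

carbon steel: f(T) = +0.150·(T−10) [T≤10 °C] = -2.5200
  SO₂ term: 1.77·65.4^0.52·exp(0.02·82-2.5200) = 6.455
  Cl⁻ term: 0.102·47.3^0.62·exp(0.033·82+0.04·-6.8) = 12.71
  r_corr = 6.455 + 12.71 = 19.16 μm/a
ISO 9223 Table 2 (carbon steel): 1.3 < 19.2 ≤ 25 μm/a ⇒ C2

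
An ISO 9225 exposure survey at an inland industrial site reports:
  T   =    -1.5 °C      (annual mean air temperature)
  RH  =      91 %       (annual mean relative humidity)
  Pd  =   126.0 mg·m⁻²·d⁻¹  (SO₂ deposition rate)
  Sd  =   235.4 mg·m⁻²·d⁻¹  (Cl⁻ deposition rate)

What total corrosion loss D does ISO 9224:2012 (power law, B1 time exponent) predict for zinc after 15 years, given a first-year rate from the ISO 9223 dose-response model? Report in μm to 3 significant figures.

D(15) = 48.1 μm

zinc: f(T) = +0.038·(T−10) [T≤10 °C] = -0.4370
  SO₂ term: 0.0129·126.0^0.44·exp(0.046·91-0.4370) = 4.602
  Sd branch = 0.0175·Sd^0.57·e^(0.008·RH+0.085·T) = 0.7174 μm/a
  r_corr = 4.602 + 0.7174 = 5.319 μm/a
Long-term exponent b (ISO 9224 Table 2, B1) = 0.813
  D(15) = 5.319 × 15^0.813 = 5.319 × 9.04 = 48.08 μm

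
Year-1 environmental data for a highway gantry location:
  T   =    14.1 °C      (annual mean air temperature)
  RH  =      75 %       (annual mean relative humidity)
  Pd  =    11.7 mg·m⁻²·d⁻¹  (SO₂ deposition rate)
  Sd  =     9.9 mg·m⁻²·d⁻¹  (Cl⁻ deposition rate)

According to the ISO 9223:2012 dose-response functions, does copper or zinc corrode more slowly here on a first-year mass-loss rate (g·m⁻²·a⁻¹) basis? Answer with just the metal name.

zinc

copper: temperature factor f = -0.080·(4.1) = -0.3280
  sulphur-dioxide contribution → 0.6044 μm/a
  chloride contribution → 0.5652 μm/a
  ⇒ r_corr(copper) = 1.17 μm/a
  mass loss = 1.17 μm/a × 8.96 g/cm³ = 10.48 g·m⁻²·a⁻¹
zinc: temperature factor f = -0.071·(4.1) = -0.2911
  sulphur-dioxide contribution → 0.8964 μm/a
  chloride contribution → 0.3905 μm/a
  ⇒ r_corr(zinc) = 1.287 μm/a
  mass loss = 1.287 μm/a × 7.14 g/cm³ = 9.188 g·m⁻²·a⁻¹
Ordering by g·m⁻²·a⁻¹: copper (10.5) > zinc (9.19)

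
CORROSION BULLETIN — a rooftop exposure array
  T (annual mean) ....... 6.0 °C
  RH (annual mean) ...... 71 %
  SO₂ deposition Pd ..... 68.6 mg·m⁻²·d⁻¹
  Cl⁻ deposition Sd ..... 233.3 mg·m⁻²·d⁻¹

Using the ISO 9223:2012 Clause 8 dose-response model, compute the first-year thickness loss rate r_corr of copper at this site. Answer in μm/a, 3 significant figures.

r_corr = 1.41 μm/a

copper: T≤10 °C ⇒ hinge +0.126·(6.0−10) = -0.5040
  Pd branch = 0.0053·Pd^0.26·e^(0.059·RH+f) = 0.634 μm/a
  Sd branch = 0.01025·Sd^0.27·e^(0.036·RH+0.049·T) = 0.7723 μm/a
  sum: 0.634 + 0.7723 → r_corr = 1.406 μm/a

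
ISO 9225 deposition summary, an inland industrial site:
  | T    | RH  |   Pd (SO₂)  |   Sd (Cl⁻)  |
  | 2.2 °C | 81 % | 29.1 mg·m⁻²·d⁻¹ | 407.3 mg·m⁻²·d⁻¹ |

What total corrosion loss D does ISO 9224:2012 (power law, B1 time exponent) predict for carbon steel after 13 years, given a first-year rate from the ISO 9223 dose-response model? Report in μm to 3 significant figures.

carbon steel: T≤10 °C ⇒ hinge +0.150·(2.2−10) = -1.1700
  sulphur-dioxide contribution → 16.02 μm/a
  chloride contribution → 66.96 μm/a
  total first-year rate 82.98 μm/a
ISO 9224: D(t) = r_corr · t^b with b = 0.523 (carbon steel, B1)
  D(13) = 82.98 × 13^0.523 = 82.98 × 3.825 = 317.4 μm

D(13) = 317 μm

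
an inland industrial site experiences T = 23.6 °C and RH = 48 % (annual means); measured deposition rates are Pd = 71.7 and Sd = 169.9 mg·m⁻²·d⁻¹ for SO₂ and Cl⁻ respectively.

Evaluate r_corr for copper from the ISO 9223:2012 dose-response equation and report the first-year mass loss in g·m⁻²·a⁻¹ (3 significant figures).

r_corr = 7.40 g·m⁻²·a⁻¹

copper: f(T) = -0.080·(T−10) [T>10 °C] = -1.0880
  Pd branch = 0.0053·Pd^0.26·e^(0.059·RH+f) = 0.09207 μm/a
  Cl⁻ term: 0.01025·169.9^0.27·exp(0.036·48+0.049·23.6) = 0.7338
  sum: 0.09207 + 0.7338 → r_corr = 0.8258 μm/a
Convert to mass loss: 0.8258 μm/a × 8.96 g/cm³ = 7.399 g·m⁻²·a⁻¹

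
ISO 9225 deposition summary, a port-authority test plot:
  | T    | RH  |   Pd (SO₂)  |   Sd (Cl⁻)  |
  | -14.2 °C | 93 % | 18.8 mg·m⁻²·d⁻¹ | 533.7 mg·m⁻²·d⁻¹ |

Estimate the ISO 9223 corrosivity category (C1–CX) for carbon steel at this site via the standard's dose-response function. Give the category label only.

C4

carbon steel: f(T) = +0.150·(T−10) [T≤10 °C] = -3.6300
  Pd branch = 1.77·Pd^0.52·e^(0.02·RH+f) = 1.386 μm/a
  Cl⁻ term: 0.102·533.7^0.62·exp(0.033·93+0.04·-14.2) = 61.05
  r_corr = 1.386 + 61.05 = 62.44 μm/a
ISO 9223 Table 2 (carbon steel): 50 < 62.4 ≤ 80 μm/a ⇒ C4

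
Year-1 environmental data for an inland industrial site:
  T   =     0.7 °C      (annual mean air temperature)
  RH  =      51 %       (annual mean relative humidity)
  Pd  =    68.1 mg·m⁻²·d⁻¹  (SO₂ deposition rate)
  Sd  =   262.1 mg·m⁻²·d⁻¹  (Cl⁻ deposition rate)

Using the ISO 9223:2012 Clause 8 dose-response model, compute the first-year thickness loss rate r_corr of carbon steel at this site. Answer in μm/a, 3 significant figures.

carbon steel: temperature factor f = +0.150·(-9.3) = -1.3950
  Pd branch = 1.77·Pd^0.52·e^(0.02·RH+f) = 10.92 μm/a
  Sd branch = 0.102·Sd^0.62·e^(0.033·RH+0.04·T) = 17.83 μm/a
  r_corr = 10.92 + 17.83 = 28.75 μm/a

r_corr = 28.8 μm/a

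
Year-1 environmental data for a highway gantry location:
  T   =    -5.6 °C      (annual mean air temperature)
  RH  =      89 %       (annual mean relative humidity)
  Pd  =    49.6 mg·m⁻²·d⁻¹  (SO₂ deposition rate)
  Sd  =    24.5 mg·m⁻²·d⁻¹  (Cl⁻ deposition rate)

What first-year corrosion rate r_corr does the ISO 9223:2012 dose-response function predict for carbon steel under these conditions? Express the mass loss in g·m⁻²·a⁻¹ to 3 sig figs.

r_corr = 148 g·m⁻²·a⁻¹

carbon steel: T≤10 °C ⇒ hinge +0.150·(-5.6−10) = -2.3400
  Pd branch = 1.77·Pd^0.52·e^(0.02·RH+f) = 7.699 μm/a
  Sd branch = 0.102·Sd^0.62·e^(0.033·RH+0.04·T) = 11.17 μm/a
  sum: 7.699 + 11.17 → r_corr = 18.87 μm/a
Convert to mass loss: 18.87 μm/a × 7.85 g/cm³ = 148.1 g·m⁻²·a⁻¹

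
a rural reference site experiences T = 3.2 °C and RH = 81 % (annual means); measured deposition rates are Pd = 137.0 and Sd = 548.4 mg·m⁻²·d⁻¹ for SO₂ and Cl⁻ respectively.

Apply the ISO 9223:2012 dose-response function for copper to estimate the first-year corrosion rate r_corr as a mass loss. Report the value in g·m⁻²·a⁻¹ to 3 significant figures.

r_corr = 19.5 g·m⁻²·a⁻¹

copper: temperature factor f = +0.126·(-6.8) = -0.8568
  sulphur-dioxide contribution → 0.9621 μm/a
  chloride contribution → 1.216 μm/a
  total first-year rate 2.178 μm/a
Convert to mass loss: 2.178 μm/a × 8.96 g/cm³ = 19.51 g·m⁻²·a⁻¹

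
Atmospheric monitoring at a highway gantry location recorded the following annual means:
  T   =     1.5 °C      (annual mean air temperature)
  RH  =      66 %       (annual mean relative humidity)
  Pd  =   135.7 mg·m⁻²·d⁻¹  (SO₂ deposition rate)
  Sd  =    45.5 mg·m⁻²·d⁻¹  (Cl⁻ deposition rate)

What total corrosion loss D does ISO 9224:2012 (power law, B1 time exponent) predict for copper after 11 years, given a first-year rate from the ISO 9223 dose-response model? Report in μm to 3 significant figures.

D(11) = 3.23 μm

copper: temperature factor f = +0.126·(-8.5) = -1.0710
  sulphur-dioxide contribution → 0.3197 μm/a
  chloride contribution → 0.3328 μm/a
  total first-year rate 0.6525 μm/a
Power-law: D(11) = r_corr · 11^0.667
  D(11) = 0.6525 × 11^0.667 = 0.6525 × 4.95 = 3.23 μm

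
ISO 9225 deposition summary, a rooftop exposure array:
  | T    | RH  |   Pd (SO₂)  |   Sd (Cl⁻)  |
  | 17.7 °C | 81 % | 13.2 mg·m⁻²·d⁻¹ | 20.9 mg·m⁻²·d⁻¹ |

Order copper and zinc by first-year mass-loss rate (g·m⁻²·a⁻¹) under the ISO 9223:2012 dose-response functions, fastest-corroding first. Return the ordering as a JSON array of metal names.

["copper", "zinc"]

copper: f(T) = -0.080·(T−10) [T>10 °C] = -0.6160
  Pd branch = 0.0053·Pd^0.26·e^(0.059·RH+f) = 0.6662 μm/a
  Sd branch = 0.01025·Sd^0.27·e^(0.036·RH+0.049·T) = 1.024 μm/a
  sum: 0.6662 + 1.024 → r_corr = 1.69 μm/a
  mass loss = 1.69 μm/a × 8.96 g/cm³ = 15.14 g·m⁻²·a⁻¹
zinc: T>10 °C ⇒ hinge -0.071·(17.7−10) = -0.5467
  SO₂ term: 0.0129·13.2^0.44·exp(0.046·81-0.5467) = 0.9647
  Sd branch = 0.0175·Sd^0.57·e^(0.008·RH+0.085·T) = 0.8518 μm/a
  sum: 0.9647 + 0.8518 → r_corr = 1.817 μm/a
  mass loss = 1.817 μm/a × 7.14 g/cm³ = 12.97 g·m⁻²·a⁻¹
Ordering by g·m⁻²·a⁻¹: copper (15.1) > zinc (13)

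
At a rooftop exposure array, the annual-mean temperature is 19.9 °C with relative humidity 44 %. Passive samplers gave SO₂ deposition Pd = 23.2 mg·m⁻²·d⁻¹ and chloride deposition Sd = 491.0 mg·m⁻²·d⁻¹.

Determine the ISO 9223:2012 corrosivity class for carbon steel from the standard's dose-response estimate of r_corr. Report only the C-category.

C4

carbon steel: temperature factor f = -0.054·(9.9) = -0.5346
  SO₂ term: 1.77·23.2^0.52·exp(0.02·44-0.5346) = 12.82
  Sd branch = 0.102·Sd^0.62·e^(0.033·RH+0.04·T) = 45.02 μm/a
  sum: 12.82 + 45.02 → r_corr = 57.84 μm/a
57.8 μm/a falls in (50, 80] for carbon steel → category C4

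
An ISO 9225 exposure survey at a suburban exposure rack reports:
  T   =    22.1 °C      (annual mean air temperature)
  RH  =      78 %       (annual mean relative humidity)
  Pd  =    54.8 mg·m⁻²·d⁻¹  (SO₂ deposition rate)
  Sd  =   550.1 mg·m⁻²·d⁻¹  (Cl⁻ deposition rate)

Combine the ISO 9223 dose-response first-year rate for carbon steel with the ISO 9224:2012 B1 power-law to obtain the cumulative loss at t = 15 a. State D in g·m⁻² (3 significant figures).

carbon steel: f(T) = -0.054·(T−10) [T>10 °C] = -0.6534
  SO₂ term: 1.77·54.8^0.52·exp(0.02·78-0.6534) = 35.15
  Cl⁻ term: 0.102·550.1^0.62·exp(0.033·78+0.04·22.1) = 162
  sum: 35.15 + 162 → r_corr = 197.1 μm/a
Power-law: D(15) = r_corr · 15^0.523
  D(15) = 197.1 × 15^0.523 = 197.1 × 4.122 = 812.5 μm
  Mass loss = 812.5 μm × 7.85 g/cm³ = 6378 g·m⁻²

D(15) = 6.38e+03 g·m⁻²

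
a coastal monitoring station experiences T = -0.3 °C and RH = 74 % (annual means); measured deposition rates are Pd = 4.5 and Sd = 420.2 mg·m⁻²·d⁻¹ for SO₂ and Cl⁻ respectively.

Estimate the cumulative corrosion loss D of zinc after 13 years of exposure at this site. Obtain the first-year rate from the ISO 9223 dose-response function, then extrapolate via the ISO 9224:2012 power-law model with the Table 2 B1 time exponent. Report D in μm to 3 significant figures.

D(13) = 11.9 μm

zinc: f(T) = +0.038·(T−10) [T≤10 °C] = -0.3914
  Pd branch = 0.0129·Pd^0.44·e^(0.046·RH+f) = 0.5086 μm/a
  Cl⁻ term: 0.0175·420.2^0.57·exp(0.008·74+0.085·-0.3) = 0.9648
  sum: 0.5086 + 0.9648 → r_corr = 1.473 μm/a
ISO 9224: D(t) = r_corr · t^b with b = 0.813 (zinc, B1)
  D(13) = 1.473 × 13^0.813 = 1.473 × 8.047 = 11.86 μm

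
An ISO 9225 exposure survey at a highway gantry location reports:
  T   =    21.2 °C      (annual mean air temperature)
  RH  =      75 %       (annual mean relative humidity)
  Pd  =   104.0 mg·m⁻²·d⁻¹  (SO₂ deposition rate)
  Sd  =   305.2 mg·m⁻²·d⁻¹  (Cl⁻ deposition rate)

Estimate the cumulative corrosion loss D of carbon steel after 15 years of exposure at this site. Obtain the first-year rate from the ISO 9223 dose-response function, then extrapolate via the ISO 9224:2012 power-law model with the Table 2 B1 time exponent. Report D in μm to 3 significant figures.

D(15) = 605 μm

carbon steel: T>10 °C ⇒ hinge -0.054·(21.2−10) = -0.6048
  sulphur-dioxide contribution → 48.49 μm/a
  chloride contribution → 98.22 μm/a
  total first-year rate 146.7 μm/a
ISO 9224: D(t) = r_corr · t^b with b = 0.523 (carbon steel, B1)
  D(15) = 146.7 × 15^0.523 = 146.7 × 4.122 = 604.7 μm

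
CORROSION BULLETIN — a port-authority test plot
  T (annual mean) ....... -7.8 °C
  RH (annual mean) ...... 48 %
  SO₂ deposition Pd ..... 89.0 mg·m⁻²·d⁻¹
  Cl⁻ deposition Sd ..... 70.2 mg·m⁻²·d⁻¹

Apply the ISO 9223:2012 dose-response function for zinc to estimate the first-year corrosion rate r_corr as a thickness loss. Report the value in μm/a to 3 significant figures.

zinc: T≤10 °C ⇒ hinge +0.038·(-7.8−10) = -0.6764
  sulphur-dioxide contribution → 0.43 μm/a
  chloride contribution → 0.1494 μm/a
  total first-year rate 0.5794 μm/a

r_corr = 0.579 μm/a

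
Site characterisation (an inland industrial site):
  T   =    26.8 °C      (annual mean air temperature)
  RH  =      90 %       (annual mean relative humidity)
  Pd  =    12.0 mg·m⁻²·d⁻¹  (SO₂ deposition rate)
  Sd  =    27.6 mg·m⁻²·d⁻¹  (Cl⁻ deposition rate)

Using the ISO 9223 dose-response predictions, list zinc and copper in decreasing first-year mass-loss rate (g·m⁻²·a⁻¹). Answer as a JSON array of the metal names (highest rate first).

zinc: T>10 °C ⇒ hinge -0.071·(26.8−10) = -1.1928
  Pd branch = 0.0129·Pd^0.44·e^(0.046·RH+f) = 0.7335 μm/a
  Sd branch = 0.0175·Sd^0.57·e^(0.008·RH+0.085·T) = 2.325 μm/a
  sum: 0.7335 + 2.325 → r_corr = 3.058 μm/a
  mass loss = 3.058 μm/a × 7.14 g/cm³ = 21.84 g·m⁻²·a⁻¹
copper: T>10 °C ⇒ hinge -0.080·(26.8−10) = -1.3440
  Pd branch = 0.0053·Pd^0.26·e^(0.059·RH+f) = 0.5337 μm/a
  Cl⁻ term: 0.01025·27.6^0.27·exp(0.036·90+0.049·26.8) = 2.383
  sum: 0.5337 + 2.383 → r_corr = 2.917 μm/a
  mass loss = 2.917 μm/a × 8.96 g/cm³ = 26.14 g·m⁻²·a⁻¹
Ordering by g·m⁻²·a⁻¹: copper (26.1) > zinc (21.8)

["copper", "zinc"]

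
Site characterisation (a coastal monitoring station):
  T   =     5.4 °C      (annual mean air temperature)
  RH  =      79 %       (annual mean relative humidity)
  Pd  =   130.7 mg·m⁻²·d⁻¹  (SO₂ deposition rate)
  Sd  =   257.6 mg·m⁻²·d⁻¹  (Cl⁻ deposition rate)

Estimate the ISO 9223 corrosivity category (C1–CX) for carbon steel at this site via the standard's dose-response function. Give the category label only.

carbon steel: f(T) = +0.150·(T−10) [T≤10 °C] = -0.6900
  Pd branch = 1.77·Pd^0.52·e^(0.02·RH+f) = 54.32 μm/a
  Sd branch = 0.102·Sd^0.62·e^(0.033·RH+0.04·T) = 53.63 μm/a
  r_corr = 54.32 + 53.63 = 107.9 μm/a
ISO 9223 Table 2 (carbon steel): 80 < 108 ≤ 200 μm/a ⇒ C5

C5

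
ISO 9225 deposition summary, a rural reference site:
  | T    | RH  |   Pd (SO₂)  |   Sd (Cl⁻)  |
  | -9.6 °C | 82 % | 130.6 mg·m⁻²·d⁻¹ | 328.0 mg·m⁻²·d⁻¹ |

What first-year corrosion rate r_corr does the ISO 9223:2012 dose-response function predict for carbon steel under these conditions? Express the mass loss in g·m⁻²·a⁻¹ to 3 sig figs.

carbon steel: temperature factor f = +0.150·(-19.6) = -2.9400
  sulphur-dioxide contribution → 6.077 μm/a
  chloride contribution → 37.75 μm/a
  ⇒ r_corr(carbon steel) = 43.82 μm/a
Convert to mass loss: 43.82 μm/a × 7.85 g/cm³ = 344 g·m⁻²·a⁻¹

r_corr = 344 g·m⁻²·a⁻¹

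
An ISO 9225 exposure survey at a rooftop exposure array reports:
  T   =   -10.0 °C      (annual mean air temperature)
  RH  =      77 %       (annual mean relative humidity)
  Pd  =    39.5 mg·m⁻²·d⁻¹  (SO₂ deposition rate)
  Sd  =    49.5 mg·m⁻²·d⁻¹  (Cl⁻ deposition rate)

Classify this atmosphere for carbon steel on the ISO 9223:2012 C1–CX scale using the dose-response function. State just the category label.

C2

carbon steel: f(T) = +0.150·(T−10) [T≤10 °C] = -3.0000
  sulphur-dioxide contribution → 2.781 μm/a
  chloride contribution → 9.752 μm/a
  total first-year rate 12.53 μm/a
ISO 9223 Table 2 (carbon steel): 1.3 < 12.5 ≤ 25 μm/a ⇒ C2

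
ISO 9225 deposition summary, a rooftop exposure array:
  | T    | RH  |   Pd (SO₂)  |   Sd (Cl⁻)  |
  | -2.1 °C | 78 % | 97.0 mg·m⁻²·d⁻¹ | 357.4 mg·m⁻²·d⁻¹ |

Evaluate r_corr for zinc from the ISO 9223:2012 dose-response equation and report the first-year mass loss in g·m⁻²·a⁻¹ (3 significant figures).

zinc: T≤10 °C ⇒ hinge +0.038·(-2.1−10) = -0.4598
  sulphur-dioxide contribution → 2.205 μm/a
  chloride contribution → 0.7795 μm/a
  ⇒ r_corr(zinc) = 2.984 μm/a
Convert to mass loss: 2.984 μm/a × 7.14 g/cm³ = 21.31 g·m⁻²·a⁻¹

r_corr = 21.3 g·m⁻²·a⁻¹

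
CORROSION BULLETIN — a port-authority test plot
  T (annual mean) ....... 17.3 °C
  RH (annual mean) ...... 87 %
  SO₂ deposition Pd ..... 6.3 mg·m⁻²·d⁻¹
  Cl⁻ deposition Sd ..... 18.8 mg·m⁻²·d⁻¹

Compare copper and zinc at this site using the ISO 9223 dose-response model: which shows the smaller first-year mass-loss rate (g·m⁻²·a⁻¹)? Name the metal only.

copper: T>10 °C ⇒ hinge -0.080·(17.3−10) = -0.5840
  SO₂ term: 0.0053·6.3^0.26·exp(0.059·87-0.5840) = 0.8086
  Cl⁻ term: 0.01025·18.8^0.27·exp(0.036·87+0.049·17.3) = 1.211
  sum: 0.8086 + 1.211 → r_corr = 2.019 μm/a
  mass loss = 2.019 μm/a × 8.96 g/cm³ = 18.09 g·m⁻²·a⁻¹
zinc: f(T) = -0.071·(T−10) [T>10 °C] = -0.5183
  SO₂ term: 0.0129·6.3^0.44·exp(0.046·87-0.5183) = 0.9446
  Cl⁻ term: 0.0175·18.8^0.57·exp(0.008·87+0.085·17.3) = 0.8132
  sum: 0.9446 + 0.8132 → r_corr = 1.758 μm/a
  mass loss = 1.758 μm/a × 7.14 g/cm³ = 12.55 g·m⁻²·a⁻¹
Ordering by g·m⁻²·a⁻¹: copper (18.1) > zinc (12.6)

zinc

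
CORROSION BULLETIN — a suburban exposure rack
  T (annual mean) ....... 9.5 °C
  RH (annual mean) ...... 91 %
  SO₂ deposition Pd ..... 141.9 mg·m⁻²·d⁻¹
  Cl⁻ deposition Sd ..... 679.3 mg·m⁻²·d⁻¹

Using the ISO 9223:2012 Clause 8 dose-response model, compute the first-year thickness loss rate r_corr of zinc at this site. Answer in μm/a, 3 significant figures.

zinc: T≤10 °C ⇒ hinge +0.038·(9.5−10) = -0.0190
  sulphur-dioxide contribution → 7.365 μm/a
  chloride contribution → 3.343 μm/a
  total first-year rate 10.71 μm/a

r_corr = 10.7 μm/a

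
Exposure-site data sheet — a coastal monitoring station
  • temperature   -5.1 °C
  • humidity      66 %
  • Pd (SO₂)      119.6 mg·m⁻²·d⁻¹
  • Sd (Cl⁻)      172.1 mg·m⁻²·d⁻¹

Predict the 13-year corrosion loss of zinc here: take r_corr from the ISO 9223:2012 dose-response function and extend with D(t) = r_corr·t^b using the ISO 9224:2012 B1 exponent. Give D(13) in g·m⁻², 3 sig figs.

D(13) = 92.1 g·m⁻²

zinc: temperature factor f = +0.038·(-15.1) = -0.5738
  SO₂ term: 0.0129·119.6^0.44·exp(0.046·66-0.5738) = 1.242
  Cl⁻ term: 0.0175·172.1^0.57·exp(0.008·66+0.085·-5.1) = 0.3618
  sum: 1.242 + 0.3618 → r_corr = 1.604 μm/a
ISO 9224: D(t) = r_corr · t^b with b = 0.813 (zinc, B1)
  D(13) = 1.604 × 13^0.813 = 1.604 × 8.047 = 12.91 μm
  Mass loss = 12.91 μm × 7.14 g/cm³ = 92.15 g·m⁻²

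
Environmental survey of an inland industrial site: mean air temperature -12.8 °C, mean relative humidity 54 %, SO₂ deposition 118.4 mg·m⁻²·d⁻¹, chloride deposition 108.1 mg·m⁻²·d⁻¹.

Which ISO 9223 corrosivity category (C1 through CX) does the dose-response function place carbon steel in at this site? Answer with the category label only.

carbon steel: T≤10 °C ⇒ hinge +0.150·(-12.8−10) = -3.4200
  Pd branch = 1.77·Pd^0.52·e^(0.02·RH+f) = 2.041 μm/a
  Cl⁻ term: 0.102·108.1^0.62·exp(0.033·54+0.04·-12.8) = 6.624
  r_corr = 2.041 + 6.624 = 8.665 μm/a
8.67 μm/a falls in (1.3, 25] for carbon steel → category C2

C2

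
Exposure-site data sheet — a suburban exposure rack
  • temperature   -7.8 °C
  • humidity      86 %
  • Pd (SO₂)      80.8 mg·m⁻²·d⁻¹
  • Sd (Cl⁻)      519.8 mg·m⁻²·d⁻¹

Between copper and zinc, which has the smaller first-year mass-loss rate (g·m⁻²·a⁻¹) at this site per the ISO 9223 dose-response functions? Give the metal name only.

copper: temperature factor f = +0.126·(-17.8) = -2.2428
  SO₂ term: 0.0053·80.8^0.26·exp(0.059·86-2.2428) = 0.2817
  Cl⁻ term: 0.01025·519.8^0.27·exp(0.036·86+0.049·-7.8) = 0.8367
  r_corr = 0.2817 + 0.8367 = 1.118 μm/a
  mass loss = 1.118 μm/a × 8.96 g/cm³ = 10.02 g·m⁻²·a⁻¹
zinc: temperature factor f = +0.038·(-17.8) = -0.6764
  Pd branch = 0.0129·Pd^0.44·e^(0.046·RH+f) = 2.367 μm/a
  Sd branch = 0.0175·Sd^0.57·e^(0.008·RH+0.085·T) = 0.6338 μm/a
  sum: 2.367 + 0.6338 → r_corr = 3.001 μm/a
  mass loss = 3.001 μm/a × 7.14 g/cm³ = 21.42 g·m⁻²·a⁻¹
Ordering by g·m⁻²·a⁻¹: zinc (21.4) > copper (10)

copper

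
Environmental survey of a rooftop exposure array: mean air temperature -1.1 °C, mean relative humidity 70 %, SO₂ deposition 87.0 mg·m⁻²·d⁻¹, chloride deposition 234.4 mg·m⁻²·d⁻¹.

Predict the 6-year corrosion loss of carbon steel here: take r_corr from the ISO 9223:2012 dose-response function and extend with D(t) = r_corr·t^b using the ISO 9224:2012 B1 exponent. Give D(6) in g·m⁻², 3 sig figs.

D(6) = 858 g·m⁻²

carbon steel: f(T) = +0.150·(T−10) [T≤10 °C] = -1.6650
  SO₂ term: 1.77·87.0^0.52·exp(0.02·70-1.6650) = 13.85
  Sd branch = 0.102·Sd^0.62·e^(0.033·RH+0.04·T) = 28.98 μm/a
  sum: 13.85 + 28.98 → r_corr = 42.83 μm/a
ISO 9224: D(t) = r_corr · t^b with b = 0.523 (carbon steel, B1)
  D(6) = 42.83 × 6^0.523 = 42.83 × 2.553 = 109.3 μm
  Mass loss = 109.3 μm × 7.85 g/cm³ = 858.2 g·m⁻²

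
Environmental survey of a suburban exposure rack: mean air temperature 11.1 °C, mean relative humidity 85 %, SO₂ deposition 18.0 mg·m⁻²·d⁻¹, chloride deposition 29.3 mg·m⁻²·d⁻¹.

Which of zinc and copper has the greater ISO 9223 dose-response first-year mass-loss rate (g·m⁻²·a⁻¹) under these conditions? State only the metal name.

copper

zinc: T>10 °C ⇒ hinge -0.071·(11.1−10) = -0.0781
  Pd branch = 0.0129·Pd^0.44·e^(0.046·RH+f) = 2.124 μm/a
  Cl⁻ term: 0.0175·29.3^0.57·exp(0.008·85+0.085·11.1) = 0.6085
  sum: 2.124 + 0.6085 → r_corr = 2.732 μm/a
  mass loss = 2.732 μm/a × 7.14 g/cm³ = 19.51 g·m⁻²·a⁻¹
copper: temperature factor f = -0.080·(1.1) = -0.0880
  Pd branch = 0.0053·Pd^0.26·e^(0.059·RH+f) = 1.55 μm/a
  Sd branch = 0.01025·Sd^0.27·e^(0.036·RH+0.049·T) = 0.9374 μm/a
  sum: 1.55 + 0.9374 → r_corr = 2.488 μm/a
  mass loss = 2.488 μm/a × 8.96 g/cm³ = 22.29 g·m⁻²·a⁻¹
Ordering by g·m⁻²·a⁻¹: copper (22.3) > zinc (19.5)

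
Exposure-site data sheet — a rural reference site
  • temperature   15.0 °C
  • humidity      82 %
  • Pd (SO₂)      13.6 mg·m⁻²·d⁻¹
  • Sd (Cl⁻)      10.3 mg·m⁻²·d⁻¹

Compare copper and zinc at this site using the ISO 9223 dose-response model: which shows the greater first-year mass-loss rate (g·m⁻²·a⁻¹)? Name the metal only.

copper

copper: f(T) = -0.080·(T−10) [T>10 °C] = -0.4000
  Pd branch = 0.0053·Pd^0.26·e^(0.059·RH+f) = 0.8839 μm/a
  Cl⁻ term: 0.01025·10.3^0.27·exp(0.036·82+0.049·15.0) = 0.7681
  r_corr = 0.8839 + 0.7681 = 1.652 μm/a
  mass loss = 1.652 μm/a × 8.96 g/cm³ = 14.8 g·m⁻²·a⁻¹
zinc: temperature factor f = -0.071·(5.0) = -0.3550
  Pd branch = 0.0129·Pd^0.44·e^(0.046·RH+f) = 1.24 μm/a
  Cl⁻ term: 0.0175·10.3^0.57·exp(0.008·82+0.085·15.0) = 0.456
  sum: 1.24 + 0.456 → r_corr = 1.696 μm/a
  mass loss = 1.696 μm/a × 7.14 g/cm³ = 12.11 g·m⁻²·a⁻¹
Ordering by g·m⁻²·a⁻¹: copper (14.8) > zinc (12.1)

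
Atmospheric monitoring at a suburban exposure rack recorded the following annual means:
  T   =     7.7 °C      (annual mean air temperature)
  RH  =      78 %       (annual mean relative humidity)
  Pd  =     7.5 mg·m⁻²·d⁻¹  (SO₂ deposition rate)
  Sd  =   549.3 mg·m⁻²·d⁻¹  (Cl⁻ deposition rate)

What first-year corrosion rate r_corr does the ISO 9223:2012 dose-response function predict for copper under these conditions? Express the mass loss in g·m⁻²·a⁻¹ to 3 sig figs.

copper: f(T) = +0.126·(T−10) [T≤10 °C] = -0.2898
  Pd branch = 0.0053·Pd^0.26·e^(0.059·RH+f) = 0.6677 μm/a
  Sd branch = 0.01025·Sd^0.27·e^(0.036·RH+0.049·T) = 1.361 μm/a
  sum: 0.6677 + 1.361 → r_corr = 2.029 μm/a
Convert to mass loss: 2.029 μm/a × 8.96 g/cm³ = 18.18 g·m⁻²·a⁻¹

r_corr = 18.2 g·m⁻²·a⁻¹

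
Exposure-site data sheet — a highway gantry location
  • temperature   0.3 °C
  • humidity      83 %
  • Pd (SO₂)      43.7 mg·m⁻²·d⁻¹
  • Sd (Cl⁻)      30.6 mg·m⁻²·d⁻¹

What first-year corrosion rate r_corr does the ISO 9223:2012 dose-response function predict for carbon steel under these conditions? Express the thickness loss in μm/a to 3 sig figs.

r_corr = 28.8 μm/a

carbon steel: T≤10 °C ⇒ hinge +0.150·(0.3−10) = -1.4550
  sulphur-dioxide contribution → 15.49 μm/a
  chloride contribution → 13.32 μm/a
  ⇒ r_corr(carbon steel) = 28.81 μm/a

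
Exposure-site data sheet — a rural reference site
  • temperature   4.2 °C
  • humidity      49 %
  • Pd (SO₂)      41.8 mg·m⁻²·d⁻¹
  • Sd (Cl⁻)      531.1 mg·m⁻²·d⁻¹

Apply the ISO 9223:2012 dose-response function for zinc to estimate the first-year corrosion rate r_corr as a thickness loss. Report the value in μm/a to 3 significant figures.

r_corr = 1.83 μm/a

zinc: f(T) = +0.038·(T−10) [T≤10 °C] = -0.2204
  Pd branch = 0.0129·Pd^0.44·e^(0.046·RH+f) = 0.5094 μm/a
  Cl⁻ term: 0.0175·531.1^0.57·exp(0.008·49+0.085·4.2) = 1.323
  r_corr = 0.5094 + 1.323 = 1.833 μm/a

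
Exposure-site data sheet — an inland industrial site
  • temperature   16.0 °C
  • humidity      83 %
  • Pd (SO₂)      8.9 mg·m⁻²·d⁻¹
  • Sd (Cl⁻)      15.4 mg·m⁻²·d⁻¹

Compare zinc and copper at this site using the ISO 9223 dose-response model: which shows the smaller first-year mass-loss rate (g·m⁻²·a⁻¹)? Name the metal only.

zinc: temperature factor f = -0.071·(6.0) = -0.4260
  Pd branch = 0.0129·Pd^0.44·e^(0.046·RH+f) = 1.003 μm/a
  Sd branch = 0.0175·Sd^0.57·e^(0.008·RH+0.085·T) = 0.6294 μm/a
  sum: 1.003 + 0.6294 → r_corr = 1.633 μm/a
  mass loss = 1.633 μm/a × 7.14 g/cm³ = 11.66 g·m⁻²·a⁻¹
copper: temperature factor f = -0.080·(6.0) = -0.4800
  SO₂ term: 0.0053·8.9^0.26·exp(0.059·83-0.4800) = 0.7752
  Sd branch = 0.01025·Sd^0.27·e^(0.036·RH+0.049·T) = 0.9322 μm/a
  sum: 0.7752 + 0.9322 → r_corr = 1.707 μm/a
  mass loss = 1.707 μm/a × 8.96 g/cm³ = 15.3 g·m⁻²·a⁻¹
Ordering by g·m⁻²·a⁻¹: copper (15.3) > zinc (11.7)

zinc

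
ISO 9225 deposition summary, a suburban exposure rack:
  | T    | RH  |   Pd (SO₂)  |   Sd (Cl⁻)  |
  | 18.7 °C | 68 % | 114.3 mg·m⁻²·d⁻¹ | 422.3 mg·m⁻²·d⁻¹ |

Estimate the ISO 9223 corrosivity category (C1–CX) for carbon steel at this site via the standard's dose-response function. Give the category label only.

carbon steel: T>10 °C ⇒ hinge -0.054·(18.7−10) = -0.4698
  Pd branch = 1.77·Pd^0.52·e^(0.02·RH+f) = 50.67 μm/a
  Cl⁻ term: 0.102·422.3^0.62·exp(0.033·68+0.04·18.7) = 86.28
  r_corr = 50.67 + 86.28 = 136.9 μm/a
ISO 9223 Table 2 (carbon steel): 80 < 137 ≤ 200 μm/a ⇒ C5

C5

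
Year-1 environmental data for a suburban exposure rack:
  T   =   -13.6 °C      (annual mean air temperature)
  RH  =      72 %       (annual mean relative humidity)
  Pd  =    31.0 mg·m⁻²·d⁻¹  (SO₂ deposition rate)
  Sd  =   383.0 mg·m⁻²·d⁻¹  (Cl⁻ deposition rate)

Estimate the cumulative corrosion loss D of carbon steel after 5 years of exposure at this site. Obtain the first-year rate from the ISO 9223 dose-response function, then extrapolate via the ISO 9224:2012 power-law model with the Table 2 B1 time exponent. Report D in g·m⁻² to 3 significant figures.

D(5) = 487 g·m⁻²

carbon steel: T≤10 °C ⇒ hinge +0.150·(-13.6−10) = -3.5400
  SO₂ term: 1.77·31.0^0.52·exp(0.02·72-3.5400) = 1.293
  Cl⁻ term: 0.102·383.0^0.62·exp(0.033·72+0.04·-13.6) = 25.46
  r_corr = 1.293 + 25.46 = 26.75 μm/a
Long-term exponent b (ISO 9224 Table 2, B1) = 0.523
  D(5) = 26.75 × 5^0.523 = 26.75 × 2.32 = 62.07 μm
  Mass loss = 62.07 μm × 7.85 g/cm³ = 487.2 g·m⁻²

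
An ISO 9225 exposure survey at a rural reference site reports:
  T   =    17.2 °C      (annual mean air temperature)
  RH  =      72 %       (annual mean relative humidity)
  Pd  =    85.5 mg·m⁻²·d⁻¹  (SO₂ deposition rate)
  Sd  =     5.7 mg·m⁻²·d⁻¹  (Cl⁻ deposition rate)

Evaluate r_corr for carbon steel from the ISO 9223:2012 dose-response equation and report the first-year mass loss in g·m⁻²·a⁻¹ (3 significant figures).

r_corr = 452 g·m⁻²·a⁻¹

carbon steel: f(T) = -0.054·(T−10) [T>10 °C] = -0.3888
  Pd branch = 1.77·Pd^0.52·e^(0.02·RH+f) = 51.18 μm/a
  Cl⁻ term: 0.102·5.7^0.62·exp(0.033·72+0.04·17.2) = 6.426
  r_corr = 51.18 + 6.426 = 57.61 μm/a
Convert to mass loss: 57.61 μm/a × 7.85 g/cm³ = 452.2 g·m⁻²·a⁻¹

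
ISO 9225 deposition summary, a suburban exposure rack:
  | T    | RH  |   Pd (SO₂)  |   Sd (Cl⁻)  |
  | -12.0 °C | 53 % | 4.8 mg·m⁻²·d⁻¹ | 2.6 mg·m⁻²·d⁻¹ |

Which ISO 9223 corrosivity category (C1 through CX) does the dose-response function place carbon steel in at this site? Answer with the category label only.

C1

carbon steel: f(T) = +0.150·(T−10) [T≤10 °C] = -3.3000
  SO₂ term: 1.77·4.8^0.52·exp(0.02·53-3.3000) = 0.426
  Cl⁻ term: 0.102·2.6^0.62·exp(0.033·53+0.04·-12.0) = 0.6562
  sum: 0.426 + 0.6562 → r_corr = 1.082 μm/a
1.08 μm/a falls in (0, 1.3] for carbon steel → category C1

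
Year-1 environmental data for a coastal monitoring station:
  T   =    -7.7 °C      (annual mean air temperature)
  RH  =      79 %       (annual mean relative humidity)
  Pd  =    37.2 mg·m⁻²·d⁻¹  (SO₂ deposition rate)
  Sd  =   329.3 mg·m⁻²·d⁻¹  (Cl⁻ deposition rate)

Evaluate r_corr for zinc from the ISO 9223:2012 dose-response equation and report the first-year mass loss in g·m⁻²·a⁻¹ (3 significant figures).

r_corr = 12.1 g·m⁻²·a⁻¹

zinc: T≤10 °C ⇒ hinge +0.038·(-7.7−10) = -0.6726
  sulphur-dioxide contribution → 1.224 μm/a
  chloride contribution → 0.4659 μm/a
  ⇒ r_corr(zinc) = 1.69 μm/a
Convert to mass loss: 1.69 μm/a × 7.14 g/cm³ = 12.07 g·m⁻²·a⁻¹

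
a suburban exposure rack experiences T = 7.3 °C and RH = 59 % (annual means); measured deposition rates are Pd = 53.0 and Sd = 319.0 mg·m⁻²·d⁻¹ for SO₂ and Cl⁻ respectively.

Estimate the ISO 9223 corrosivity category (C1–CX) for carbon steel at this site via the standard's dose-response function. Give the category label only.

C4

carbon steel: temperature factor f = +0.150·(-2.7) = -0.4050
  sulphur-dioxide contribution → 30.28 μm/a
  chloride contribution → 34.15 μm/a
  total first-year rate 64.43 μm/a
ISO 9223 Table 2 (carbon steel): 50 < 64.4 ≤ 80 μm/a ⇒ C4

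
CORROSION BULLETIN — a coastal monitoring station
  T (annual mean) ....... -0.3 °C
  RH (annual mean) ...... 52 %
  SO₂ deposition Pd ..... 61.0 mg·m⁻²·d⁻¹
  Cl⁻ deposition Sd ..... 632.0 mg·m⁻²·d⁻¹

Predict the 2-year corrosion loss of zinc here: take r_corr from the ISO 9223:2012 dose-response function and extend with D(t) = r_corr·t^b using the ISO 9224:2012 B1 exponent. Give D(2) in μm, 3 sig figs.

zinc: T≤10 °C ⇒ hinge +0.038·(-0.3−10) = -0.3914
  Pd branch = 0.0129·Pd^0.44·e^(0.046·RH+f) = 0.5821 μm/a
  Cl⁻ term: 0.0175·632.0^0.57·exp(0.008·52+0.085·-0.3) = 1.021
  r_corr = 0.5821 + 1.021 = 1.603 μm/a
ISO 9224: D(t) = r_corr · t^b with b = 0.813 (zinc, B1)
  D(2) = 1.603 × 2^0.813 = 1.603 × 1.757 = 2.816 μm

D(2) = 2.82 μm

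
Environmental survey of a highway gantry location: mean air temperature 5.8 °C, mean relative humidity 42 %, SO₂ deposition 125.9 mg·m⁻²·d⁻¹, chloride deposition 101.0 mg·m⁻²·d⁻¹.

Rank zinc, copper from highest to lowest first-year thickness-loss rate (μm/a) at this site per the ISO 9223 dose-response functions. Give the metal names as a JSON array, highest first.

zinc: T≤10 °C ⇒ hinge +0.038·(5.8−10) = -0.1596
  sulphur-dioxide contribution → 0.6373 μm/a
  chloride contribution → 0.5566 μm/a
  total first-year rate 1.194 μm/a
copper: T≤10 °C ⇒ hinge +0.126·(5.8−10) = -0.5292
  sulphur-dioxide contribution → 0.1308 μm/a
  chloride contribution → 0.2148 μm/a
  total first-year rate 0.3456 μm/a
Ordering by μm/a: zinc (1.19) > copper (0.346)

["zinc", "copper"]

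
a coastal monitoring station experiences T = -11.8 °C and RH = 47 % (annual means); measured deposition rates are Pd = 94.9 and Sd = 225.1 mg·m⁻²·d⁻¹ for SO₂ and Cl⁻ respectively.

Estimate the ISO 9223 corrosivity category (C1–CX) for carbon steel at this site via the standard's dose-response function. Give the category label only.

carbon steel: temperature factor f = +0.150·(-21.8) = -3.2700
  sulphur-dioxide contribution → 1.838 μm/a
  chloride contribution → 8.623 μm/a
  ⇒ r_corr(carbon steel) = 10.46 μm/a
10.5 μm/a falls in (1.3, 25] for carbon steel → category C2

C2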